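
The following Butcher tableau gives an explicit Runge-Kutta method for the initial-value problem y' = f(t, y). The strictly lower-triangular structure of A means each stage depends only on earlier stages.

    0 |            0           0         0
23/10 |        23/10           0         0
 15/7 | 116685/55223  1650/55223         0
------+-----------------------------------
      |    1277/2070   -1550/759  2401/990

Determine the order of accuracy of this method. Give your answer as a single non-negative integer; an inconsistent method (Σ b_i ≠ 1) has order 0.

3

b = (1277/2070, -1550/759, 2401/990)
c = (0, 23/10, 15/7)
Ac = (0, 0, 165/2401)
Σ b_i: 1277/2070·1 + (-1550/759)·1 + 2401/990·1 = 1 ✓
b·c: (-1550/759)·23/10 + 2401/990·15/7 = 1/2 ✓
b·c²: (-1550/759)·529/100 + 2401/990·225/49 = 1/3 ✓
b·Ac: 2401/990·165/2401 = 1/6 ✓; 3 stages ⇒ order 3.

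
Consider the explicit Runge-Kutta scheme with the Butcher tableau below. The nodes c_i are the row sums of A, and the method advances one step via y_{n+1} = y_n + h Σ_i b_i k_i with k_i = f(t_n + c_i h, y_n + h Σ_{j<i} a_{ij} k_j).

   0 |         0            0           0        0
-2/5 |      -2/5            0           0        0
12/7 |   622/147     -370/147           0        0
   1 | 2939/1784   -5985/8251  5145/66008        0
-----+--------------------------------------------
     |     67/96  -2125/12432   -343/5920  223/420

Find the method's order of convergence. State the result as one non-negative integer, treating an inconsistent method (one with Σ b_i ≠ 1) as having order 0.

b = (67/96, -2125/12432, -343/5920, 223/420)
c = (0, -2/5, 12/7, 1)
Ac = (0, 0, 148/147, 189/446)
Σ b_i: 67/96·1 + (-2125/12432)·1 + (-343/5920)·1 + 223/420·1 = 1 ✓
b·c: (-2125/12432)·(-2/5) + (-343/5920)·12/7 + 223/420·1 = 1/2 ✓
b·c²: (-2125/12432)·4/25 + (-343/5920)·144/49 + 223/420·1 = 1/3 ✓
b·Ac: (-343/5920)·148/147 + 223/420·189/446 = 1/6 ✓
b·c³: (-2125/12432)·(-8/125) + (-343/5920)·1728/343 + 223/420·1 = 1/4 ✓
b·(c∘Ac): (-343/5920)·592/343 + 223/420·189/446 = 1/8 ✓
b·Ac²: (-343/5920)·(-296/735) + 223/420·126/1115 = 1/12 ✓
b·A²c: 223/420·35/446 = 1/24 ✓; 4 stages ⇒ order 4.

4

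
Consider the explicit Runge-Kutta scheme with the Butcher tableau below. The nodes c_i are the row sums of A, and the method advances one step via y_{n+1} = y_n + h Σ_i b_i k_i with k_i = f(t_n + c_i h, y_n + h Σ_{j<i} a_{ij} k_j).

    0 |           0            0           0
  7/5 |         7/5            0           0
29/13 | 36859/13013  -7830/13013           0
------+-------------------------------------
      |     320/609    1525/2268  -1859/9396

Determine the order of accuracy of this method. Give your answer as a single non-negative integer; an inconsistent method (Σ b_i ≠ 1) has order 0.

3

b = (320/609, 1525/2268, -1859/9396)
c = (0, 7/5, 29/13)
Ac = (0, 0, -1566/1859)
Σ b_i: 320/609·1 + 1525/2268·1 + (-1859/9396)·1 = 1 ✓
b·c: 1525/2268·7/5 + (-1859/9396)·29/13 = 1/2 ✓
b·c²: 1525/2268·49/25 + (-1859/9396)·841/169 = 1/3 ✓
b·Ac: (-1859/9396)·(-1566/1859) = 1/6 ✓; 3 stages ⇒ order 3.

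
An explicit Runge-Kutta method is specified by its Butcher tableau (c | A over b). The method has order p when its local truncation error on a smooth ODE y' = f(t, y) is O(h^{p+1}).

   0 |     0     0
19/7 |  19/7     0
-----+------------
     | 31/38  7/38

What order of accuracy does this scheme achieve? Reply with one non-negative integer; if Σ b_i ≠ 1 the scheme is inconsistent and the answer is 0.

2

b = (31/38, 7/38)
c = (0, 19/7)
Σ b_i: 31/38·1 + 7/38·1 = 1 ✓
b·c: 7/38·19/7 = 1/2 ✓; 2 stages ⇒ order 2.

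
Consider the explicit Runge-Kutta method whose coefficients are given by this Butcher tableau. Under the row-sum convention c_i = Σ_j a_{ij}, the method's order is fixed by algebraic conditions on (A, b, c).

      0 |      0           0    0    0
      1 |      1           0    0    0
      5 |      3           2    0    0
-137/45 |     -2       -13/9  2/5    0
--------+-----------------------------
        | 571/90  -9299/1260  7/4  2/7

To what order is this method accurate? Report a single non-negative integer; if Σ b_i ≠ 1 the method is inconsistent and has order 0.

2

b = (571/90, -9299/1260, 7/4, 2/7)
c = (0, 1, 5, -137/45)
Ac = (0, 0, 2, 5/9)
Σ b_i: 571/90·1 + (-9299/1260)·1 + 7/4·1 + 2/7·1 = 1 ✓
b·c: (-9299/1260)·1 + 7/4·5 + 2/7·(-137/45) = 1/2 ✓
b·c²: (-9299/1260)·1 + 7/4·25 + 2/7·18769/2025 = 158023/4050 ≠ 1/3 ⇒ order 2.
b·Ac: 7/4·2 + 2/7·5/9 = 461/126 ≠ 1/6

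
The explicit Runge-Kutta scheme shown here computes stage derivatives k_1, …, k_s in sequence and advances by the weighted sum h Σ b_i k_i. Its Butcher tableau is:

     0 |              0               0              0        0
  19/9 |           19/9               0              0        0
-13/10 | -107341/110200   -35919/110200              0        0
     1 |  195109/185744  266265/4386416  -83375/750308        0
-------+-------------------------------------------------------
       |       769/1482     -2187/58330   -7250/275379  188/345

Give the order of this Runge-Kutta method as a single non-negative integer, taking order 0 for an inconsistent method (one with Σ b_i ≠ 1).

4

b = (769/1482, -2187/58330, -7250/275379, 188/345)
c = (0, 19/9, -13/10, 1)
Ac = (0, 0, -3991/5800, 205/752)
Σ b_i: 769/1482·1 + (-2187/58330)·1 + (-7250/275379)·1 + 188/345·1 = 1 ✓
b·c: (-2187/58330)·19/9 + (-7250/275379)·(-13/10) + 188/345·1 = 1/2 ✓
b·c²: (-2187/58330)·361/81 + (-7250/275379)·169/100 + 188/345·1 = 1/3 ✓
b·Ac: (-7250/275379)·(-3991/5800) + 188/345·205/752 = 1/6 ✓
b·c³: (-2187/58330)·6859/729 + (-7250/275379)·(-2197/1000) + 188/345·1 = 1/4 ✓
b·(c∘Ac): (-7250/275379)·51883/58000 + 188/345·205/752 = 1/8 ✓
b·Ac²: (-7250/275379)·(-75829/52200) + 188/345·35/423 = 1/12 ✓
b·A²c: 188/345·115/1504 = 1/24 ✓; 4 stages ⇒ order 4.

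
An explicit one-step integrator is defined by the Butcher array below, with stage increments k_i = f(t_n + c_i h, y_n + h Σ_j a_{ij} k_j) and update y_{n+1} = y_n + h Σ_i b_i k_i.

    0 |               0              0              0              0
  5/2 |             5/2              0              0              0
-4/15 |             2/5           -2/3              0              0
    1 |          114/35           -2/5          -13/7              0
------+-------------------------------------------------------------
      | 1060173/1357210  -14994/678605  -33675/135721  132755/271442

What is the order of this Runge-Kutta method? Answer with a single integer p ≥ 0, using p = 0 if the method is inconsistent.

b = (1060173/1357210, -14994/678605, -33675/135721, 132755/271442)
c = (0, 5/2, -4/15, 1)
Ac = (0, 0, -5/3, -53/105)
Σ b_i: 1060173/1357210·1 + (-14994/678605)·1 + (-33675/135721)·1 + 132755/271442·1 = 1 ✓
b·c: (-14994/678605)·5/2 + (-33675/135721)·(-4/15) + 132755/271442·1 = 1/2 ✓
b·c²: (-14994/678605)·25/4 + (-33675/135721)·16/225 + 132755/271442·1 = 1/3 ✓
b·Ac: (-33675/135721)·(-5/3) + 132755/271442·(-53/105) = 1/6 ✓
b·c³: (-14994/678605)·125/8 + (-33675/135721)·(-64/3375) + 132755/271442·1 = 3628769/24429780 ≠ 1/4 ⇒ order 3.
b·(c∘Ac): (-33675/135721)·4/9 + 132755/271442·(-53/105) = -96943/271442 ≠ 1/8
b·Ac²: (-33675/135721)·(-25/6) + 132755/271442·(-8291/3150) = -6191513/24429780 ≠ 1/12
b·A²c: 132755/271442·65/21 = 1232725/814326 ≠ 1/24

3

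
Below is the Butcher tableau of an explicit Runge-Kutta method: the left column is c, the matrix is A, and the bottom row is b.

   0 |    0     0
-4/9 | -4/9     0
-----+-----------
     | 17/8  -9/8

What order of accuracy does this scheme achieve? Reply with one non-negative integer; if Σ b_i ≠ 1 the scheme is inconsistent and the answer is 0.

2

b = (17/8, -9/8)
c = (0, -4/9)
Σ b_i: 17/8·1 + (-9/8)·1 = 1 ✓
b·c: (-9/8)·(-4/9) = 1/2 ✓; 2 stages ⇒ order 2.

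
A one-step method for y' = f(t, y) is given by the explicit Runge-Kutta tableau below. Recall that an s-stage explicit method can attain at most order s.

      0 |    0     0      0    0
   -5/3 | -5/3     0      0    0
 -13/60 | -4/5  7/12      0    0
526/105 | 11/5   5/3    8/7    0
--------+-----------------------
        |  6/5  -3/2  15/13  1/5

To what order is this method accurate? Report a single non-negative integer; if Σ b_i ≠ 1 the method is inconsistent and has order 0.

b = (6/5, -3/2, 15/13, 1/5)
c = (0, -5/3, -13/60, 526/105)
Ac = (0, 0, -35/36, -953/315)
Σ b_i: 6/5·1 + (-3/2)·1 + 15/13·1 + 1/5·1 = 137/130 ≠ 1 ⇒ order 0.

0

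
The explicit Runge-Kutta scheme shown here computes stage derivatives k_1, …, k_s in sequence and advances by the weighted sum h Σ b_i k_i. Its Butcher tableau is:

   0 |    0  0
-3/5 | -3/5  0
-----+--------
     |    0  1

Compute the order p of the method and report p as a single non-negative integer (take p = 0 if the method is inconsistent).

1

b = (0, 1)
c = (0, -3/5)
Σ b_i: 1·1 = 1 ✓
b·c: 1·(-3/5) = -3/5 ≠ 1/2 ⇒ order 1.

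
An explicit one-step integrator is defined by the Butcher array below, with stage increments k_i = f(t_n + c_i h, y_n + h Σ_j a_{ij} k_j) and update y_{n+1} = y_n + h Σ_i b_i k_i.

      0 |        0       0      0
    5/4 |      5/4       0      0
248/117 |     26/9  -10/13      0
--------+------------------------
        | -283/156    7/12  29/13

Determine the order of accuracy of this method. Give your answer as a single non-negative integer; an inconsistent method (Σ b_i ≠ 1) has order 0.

1

b = (-283/156, 7/12, 29/13)
c = (0, 5/4, 248/117)
Ac = (0, 0, -25/26)
Σ b_i: (-283/156)·1 + 7/12·1 + 29/13·1 = 1 ✓
b·c: 7/12·5/4 + 29/13·248/117 = 132817/24336 ≠ 1/2 ⇒ order 1.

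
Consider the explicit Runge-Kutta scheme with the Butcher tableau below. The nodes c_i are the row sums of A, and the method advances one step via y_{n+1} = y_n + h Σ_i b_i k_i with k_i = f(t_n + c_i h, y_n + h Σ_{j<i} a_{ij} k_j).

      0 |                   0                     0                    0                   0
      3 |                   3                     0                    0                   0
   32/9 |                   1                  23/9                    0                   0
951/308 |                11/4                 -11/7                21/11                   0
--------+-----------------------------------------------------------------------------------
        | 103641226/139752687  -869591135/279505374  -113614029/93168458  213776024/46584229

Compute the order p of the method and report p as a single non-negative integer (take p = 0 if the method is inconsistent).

b = (103641226/139752687, -869591135/279505374, -113614029/93168458, 213776024/46584229)
c = (0, 3, 32/9, 951/308)
Ac = (0, 0, 23/3, 479/231)
Σ b_i: 103641226/139752687·1 + (-869591135/279505374)·1 + (-113614029/93168458)·1 + 213776024/46584229·1 = 1 ✓
b·c: (-869591135/279505374)·3 + (-113614029/93168458)·32/9 + 213776024/46584229·951/308 = 1/2 ✓
b·c²: (-869591135/279505374)·9 + (-113614029/93168458)·1024/81 + 213776024/46584229·904401/94864 = 1/3 ✓
b·Ac: (-113614029/93168458)·23/3 + 213776024/46584229·479/231 = 1/6 ✓
b·c³: (-869591135/279505374)·27 + (-113614029/93168458)·32768/729 + 213776024/46584229·860085351/29218112 = -2889441026389/774788896728 ≠ 1/4 ⇒ order 3.
b·(c∘Ac): (-113614029/93168458)·736/27 + 213776024/46584229·151843/23716 = -179804334/46584229 ≠ 1/8
b·Ac²: (-113614029/93168458)·23 + 213776024/46584229·20773/2079 = 44790346343/2515548366 ≠ 1/12
b·A²c: 213776024/46584229·161/11 = 3128903624/46584229 ≠ 1/24

3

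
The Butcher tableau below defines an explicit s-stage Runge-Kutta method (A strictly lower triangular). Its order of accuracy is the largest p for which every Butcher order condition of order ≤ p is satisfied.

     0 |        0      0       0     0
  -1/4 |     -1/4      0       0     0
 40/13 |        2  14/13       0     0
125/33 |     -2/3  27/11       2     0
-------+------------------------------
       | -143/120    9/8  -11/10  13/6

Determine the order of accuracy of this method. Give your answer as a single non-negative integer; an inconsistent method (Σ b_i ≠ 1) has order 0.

1

b = (-143/120, 9/8, -11/10, 13/6)
c = (0, -1/4, 40/13, 125/33)
Ac = (0, 0, -7/26, 3169/572)
Σ b_i: (-143/120)·1 + 9/8·1 + (-11/10)·1 + 13/6·1 = 1 ✓
b·c: 9/8·(-1/4) + (-11/10)·40/13 + 13/6·125/33 = 187025/41184 ≠ 1/2 ⇒ order 1.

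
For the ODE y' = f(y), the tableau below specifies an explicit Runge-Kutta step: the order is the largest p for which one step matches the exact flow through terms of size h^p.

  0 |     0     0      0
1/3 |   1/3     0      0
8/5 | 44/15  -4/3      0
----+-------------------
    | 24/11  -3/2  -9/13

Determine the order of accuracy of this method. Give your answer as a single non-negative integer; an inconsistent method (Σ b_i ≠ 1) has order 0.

b = (24/11, -3/2, -9/13)
c = (0, 1/3, 8/5)
Ac = (0, 0, -4/9)
Σ b_i: 24/11·1 + (-3/2)·1 + (-9/13)·1 = -3/286 ≠ 1 ⇒ order 0.

0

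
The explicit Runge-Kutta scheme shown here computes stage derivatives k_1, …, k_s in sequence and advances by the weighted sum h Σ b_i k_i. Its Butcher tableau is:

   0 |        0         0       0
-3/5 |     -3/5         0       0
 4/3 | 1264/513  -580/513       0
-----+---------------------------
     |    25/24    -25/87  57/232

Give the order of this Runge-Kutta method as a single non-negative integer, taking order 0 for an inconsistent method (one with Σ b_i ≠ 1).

b = (25/24, -25/87, 57/232)
c = (0, -3/5, 4/3)
Ac = (0, 0, 116/171)
Σ b_i: 25/24·1 + (-25/87)·1 + 57/232·1 = 1 ✓
b·c: (-25/87)·(-3/5) + 57/232·4/3 = 1/2 ✓
b·c²: (-25/87)·9/25 + 57/232·16/9 = 1/3 ✓
b·Ac: 57/232·116/171 = 1/6 ✓; 3 stages ⇒ order 3.

3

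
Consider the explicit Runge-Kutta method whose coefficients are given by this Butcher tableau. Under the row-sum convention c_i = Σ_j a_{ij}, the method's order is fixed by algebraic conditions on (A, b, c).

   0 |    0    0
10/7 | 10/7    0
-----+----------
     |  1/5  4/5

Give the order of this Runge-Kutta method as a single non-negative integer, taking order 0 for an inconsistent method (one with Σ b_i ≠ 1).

b = (1/5, 4/5)
c = (0, 10/7)
Σ b_i: 1/5·1 + 4/5·1 = 1 ✓
b·c: 4/5·10/7 = 8/7 ≠ 1/2 ⇒ order 1.

1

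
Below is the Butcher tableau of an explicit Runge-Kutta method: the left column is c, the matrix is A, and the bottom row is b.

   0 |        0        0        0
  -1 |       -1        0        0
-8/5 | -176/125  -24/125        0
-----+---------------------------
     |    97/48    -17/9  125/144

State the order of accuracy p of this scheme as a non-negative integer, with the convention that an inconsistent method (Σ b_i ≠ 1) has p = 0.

b = (97/48, -17/9, 125/144)
c = (0, -1, -8/5)
Ac = (0, 0, 24/125)
Σ b_i: 97/48·1 + (-17/9)·1 + 125/144·1 = 1 ✓
b·c: (-17/9)·(-1) + 125/144·(-8/5) = 1/2 ✓
b·c²: (-17/9)·1 + 125/144·64/25 = 1/3 ✓
b·Ac: 125/144·24/125 = 1/6 ✓; 3 stages ⇒ order 3.

3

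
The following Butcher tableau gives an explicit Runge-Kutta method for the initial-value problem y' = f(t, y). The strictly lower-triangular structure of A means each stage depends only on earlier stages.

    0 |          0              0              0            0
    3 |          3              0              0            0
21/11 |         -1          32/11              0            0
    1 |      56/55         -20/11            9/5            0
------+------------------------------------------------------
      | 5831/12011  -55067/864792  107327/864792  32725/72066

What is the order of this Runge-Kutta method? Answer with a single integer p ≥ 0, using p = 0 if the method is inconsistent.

3

b = (5831/12011, -55067/864792, 107327/864792, 32725/72066)
c = (0, 3, 21/11, 1)
Ac = (0, 0, 96/11, -111/55)
Σ b_i: 5831/12011·1 + (-55067/864792)·1 + 107327/864792·1 + 32725/72066·1 = 1 ✓
b·c: (-55067/864792)·3 + 107327/864792·21/11 + 32725/72066·1 = 1/2 ✓
b·c²: (-55067/864792)·9 + 107327/864792·441/121 + 32725/72066·1 = 1/3 ✓
b·Ac: 107327/864792·96/11 + 32725/72066·(-111/55) = 1/6 ✓
b·c³: (-55067/864792)·27 + 107327/864792·9261/1331 + 32725/72066·1 = -318391/792726 ≠ 1/4 ⇒ order 3.
b·(c∘Ac): 107327/864792·2016/121 + 32725/72066·(-111/55) = 27657/24022 ≠ 1/8
b·Ac²: 107327/864792·288/11 + 32725/72066·(-5931/605) = -317699/264242 ≠ 1/12
b·A²c: 32725/72066·864/55 = 85680/12011 ≠ 1/24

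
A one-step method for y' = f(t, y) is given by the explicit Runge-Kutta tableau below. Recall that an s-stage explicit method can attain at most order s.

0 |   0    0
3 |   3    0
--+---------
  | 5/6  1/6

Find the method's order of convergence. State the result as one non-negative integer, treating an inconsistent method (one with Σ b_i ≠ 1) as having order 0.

b = (5/6, 1/6)
c = (0, 3)
Σ b_i: 5/6·1 + 1/6·1 = 1 ✓
b·c: 1/6·3 = 1/2 ✓; 2 stages ⇒ order 2.

2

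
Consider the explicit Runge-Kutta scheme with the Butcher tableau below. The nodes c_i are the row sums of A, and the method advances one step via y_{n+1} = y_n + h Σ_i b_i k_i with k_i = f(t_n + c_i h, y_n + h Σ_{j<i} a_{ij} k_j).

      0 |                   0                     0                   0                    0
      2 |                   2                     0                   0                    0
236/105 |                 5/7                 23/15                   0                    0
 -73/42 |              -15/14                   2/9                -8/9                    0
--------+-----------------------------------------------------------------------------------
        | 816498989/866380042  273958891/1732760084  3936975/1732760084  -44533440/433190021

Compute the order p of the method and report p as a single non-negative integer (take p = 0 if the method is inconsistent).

b = (816498989/866380042, 273958891/1732760084, 3936975/1732760084, -44533440/433190021)
c = (0, 2, 236/105, -73/42)
Ac = (0, 0, 46/15, -1468/945)
Σ b_i: 816498989/866380042·1 + 273958891/1732760084·1 + 3936975/1732760084·1 + (-44533440/433190021)·1 = 1 ✓
b·c: 273958891/1732760084·2 + 3936975/1732760084·236/105 + (-44533440/433190021)·(-73/42) = 1/2 ✓
b·c²: 273958891/1732760084·4 + 3936975/1732760084·55696/11025 + (-44533440/433190021)·5329/1764 = 1/3 ✓
b·Ac: 3936975/1732760084·46/15 + (-44533440/433190021)·(-1468/945) = 1/6 ✓
b·c³: 273958891/1732760084·8 + 3936975/1732760084·13144256/1157625 + (-44533440/433190021)·(-389017/74088) = 1748404035046/955183996305 ≠ 1/4 ⇒ order 3.
b·(c∘Ac): 3936975/1732760084·10856/1575 + (-44533440/433190021)·53582/19845 = -7147810826/27290971323 ≠ 1/8
b·Ac²: 3936975/1732760084·92/15 + (-44533440/433190021)·(-357368/99225) = 52424817293/136454856615 ≠ 1/12
b·A²c: (-44533440/433190021)·(-368/135) = 364184576/1299570063 ≠ 1/24

3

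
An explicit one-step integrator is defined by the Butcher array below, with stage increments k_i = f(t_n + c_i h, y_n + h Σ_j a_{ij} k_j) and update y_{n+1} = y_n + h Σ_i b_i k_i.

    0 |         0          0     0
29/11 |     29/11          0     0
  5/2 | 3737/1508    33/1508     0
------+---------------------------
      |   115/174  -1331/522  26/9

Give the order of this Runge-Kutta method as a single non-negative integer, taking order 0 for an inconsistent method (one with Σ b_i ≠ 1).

3

b = (115/174, -1331/522, 26/9)
c = (0, 29/11, 5/2)
Ac = (0, 0, 3/52)
Σ b_i: 115/174·1 + (-1331/522)·1 + 26/9·1 = 1 ✓
b·c: (-1331/522)·29/11 + 26/9·5/2 = 1/2 ✓
b·c²: (-1331/522)·841/121 + 26/9·25/4 = 1/3 ✓
b·Ac: 26/9·3/52 = 1/6 ✓; 3 stages ⇒ order 3.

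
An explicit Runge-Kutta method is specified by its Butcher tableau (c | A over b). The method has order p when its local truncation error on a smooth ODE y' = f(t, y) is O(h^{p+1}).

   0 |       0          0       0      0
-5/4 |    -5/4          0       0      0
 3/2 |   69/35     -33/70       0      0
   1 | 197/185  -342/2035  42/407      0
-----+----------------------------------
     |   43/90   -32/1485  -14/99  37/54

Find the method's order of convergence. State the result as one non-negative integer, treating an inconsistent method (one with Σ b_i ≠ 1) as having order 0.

4

b = (43/90, -32/1485, -14/99, 37/54)
c = (0, -5/4, 3/2, 1)
Ac = (0, 0, 33/56, 27/74)
Σ b_i: 43/90·1 + (-32/1485)·1 + (-14/99)·1 + 37/54·1 = 1 ✓
b·c: (-32/1485)·(-5/4) + (-14/99)·3/2 + 37/54·1 = 1/2 ✓
b·c²: (-32/1485)·25/16 + (-14/99)·9/4 + 37/54·1 = 1/3 ✓
b·Ac: (-14/99)·33/56 + 37/54·27/74 = 1/6 ✓
b·c³: (-32/1485)·(-125/64) + (-14/99)·27/8 + 37/54·1 = 1/4 ✓
b·(c∘Ac): (-14/99)·99/112 + 37/54·27/74 = 1/8 ✓
b·Ac²: (-14/99)·(-165/224) + 37/54·(-9/296) = 1/12 ✓
b·A²c: 37/54·9/148 = 1/24 ✓; 4 stages ⇒ order 4.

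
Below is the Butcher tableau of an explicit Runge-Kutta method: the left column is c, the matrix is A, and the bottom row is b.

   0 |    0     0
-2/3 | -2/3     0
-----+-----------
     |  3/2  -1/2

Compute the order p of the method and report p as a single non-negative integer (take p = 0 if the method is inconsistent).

b = (3/2, -1/2)
c = (0, -2/3)
Σ b_i: 3/2·1 + (-1/2)·1 = 1 ✓
b·c: (-1/2)·(-2/3) = 1/3 ≠ 1/2 ⇒ order 1.

1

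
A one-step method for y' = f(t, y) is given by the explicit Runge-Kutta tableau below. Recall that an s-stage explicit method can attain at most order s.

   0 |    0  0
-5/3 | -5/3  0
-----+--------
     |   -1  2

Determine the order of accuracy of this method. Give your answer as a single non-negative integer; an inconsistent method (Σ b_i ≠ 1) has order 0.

b = (-1, 2)
c = (0, -5/3)
Σ b_i: (-1)·1 + 2·1 = 1 ✓
b·c: 2·(-5/3) = -10/3 ≠ 1/2 ⇒ order 1.

1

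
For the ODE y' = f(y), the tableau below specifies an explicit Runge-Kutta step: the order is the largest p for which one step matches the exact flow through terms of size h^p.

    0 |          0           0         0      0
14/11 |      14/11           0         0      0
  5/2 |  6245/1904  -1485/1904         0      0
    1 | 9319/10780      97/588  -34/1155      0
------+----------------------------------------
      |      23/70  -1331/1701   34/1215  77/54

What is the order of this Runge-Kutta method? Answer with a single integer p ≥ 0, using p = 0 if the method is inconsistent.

4

b = (23/70, -1331/1701, 34/1215, 77/54)
c = (0, 14/11, 5/2, 1)
Ac = (0, 0, -135/136, 3/22)
Σ b_i: 23/70·1 + (-1331/1701)·1 + 34/1215·1 + 77/54·1 = 1 ✓
b·c: (-1331/1701)·14/11 + 34/1215·5/2 + 77/54·1 = 1/2 ✓
b·c²: (-1331/1701)·196/121 + 34/1215·25/4 + 77/54·1 = 1/3 ✓
b·Ac: 34/1215·(-135/136) + 77/54·3/22 = 1/6 ✓
b·c³: (-1331/1701)·2744/1331 + 34/1215·125/8 + 77/54·1 = 1/4 ✓
b·(c∘Ac): 34/1215·(-675/272) + 77/54·3/22 = 1/8 ✓
b·Ac²: 34/1215·(-945/748) + 77/54·141/1694 = 1/12 ✓
b·A²c: 77/54·9/308 = 1/24 ✓; 4 stages ⇒ order 4.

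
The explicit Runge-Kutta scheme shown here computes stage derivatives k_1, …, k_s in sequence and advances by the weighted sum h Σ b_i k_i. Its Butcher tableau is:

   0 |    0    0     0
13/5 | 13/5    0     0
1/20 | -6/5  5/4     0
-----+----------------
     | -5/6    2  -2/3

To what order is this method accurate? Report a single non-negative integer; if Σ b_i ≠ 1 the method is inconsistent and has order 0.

0

b = (-5/6, 2, -2/3)
c = (0, 13/5, 1/20)
Ac = (0, 0, 13/4)
Σ b_i: (-5/6)·1 + 2·1 + (-2/3)·1 = 1/2 ≠ 1 ⇒ order 0.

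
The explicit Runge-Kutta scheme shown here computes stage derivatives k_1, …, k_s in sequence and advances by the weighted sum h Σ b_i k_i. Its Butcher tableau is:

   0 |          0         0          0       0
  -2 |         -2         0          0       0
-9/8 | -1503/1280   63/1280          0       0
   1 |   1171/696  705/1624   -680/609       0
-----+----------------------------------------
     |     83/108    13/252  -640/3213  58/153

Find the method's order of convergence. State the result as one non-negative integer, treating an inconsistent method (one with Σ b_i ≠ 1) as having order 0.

b = (83/108, 13/252, -640/3213, 58/153)
c = (0, -2, -9/8, 1)
Ac = (0, 0, -63/640, 45/116)
Σ b_i: 83/108·1 + 13/252·1 + (-640/3213)·1 + 58/153·1 = 1 ✓
b·c: 13/252·(-2) + (-640/3213)·(-9/8) + 58/153·1 = 1/2 ✓
b·c²: 13/252·4 + (-640/3213)·81/64 + 58/153·1 = 1/3 ✓
b·Ac: (-640/3213)·(-63/640) + 58/153·45/116 = 1/6 ✓
b·c³: 13/252·(-8) + (-640/3213)·(-729/512) + 58/153·1 = 1/4 ✓
b·(c∘Ac): (-640/3213)·567/5120 + 58/153·45/116 = 1/8 ✓
b·Ac²: (-640/3213)·63/320 + 58/153·75/232 = 1/12 ✓
b·A²c: 58/153·51/464 = 1/24 ✓; 4 stages ⇒ order 4.

4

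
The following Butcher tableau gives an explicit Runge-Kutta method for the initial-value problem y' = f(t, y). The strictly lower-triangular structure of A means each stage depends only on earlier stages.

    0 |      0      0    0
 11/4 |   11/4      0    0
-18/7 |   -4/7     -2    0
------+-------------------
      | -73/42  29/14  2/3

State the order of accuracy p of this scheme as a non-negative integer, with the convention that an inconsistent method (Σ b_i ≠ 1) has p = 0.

1

b = (-73/42, 29/14, 2/3)
c = (0, 11/4, -18/7)
Ac = (0, 0, -11/2)
Σ b_i: (-73/42)·1 + 29/14·1 + 2/3·1 = 1 ✓
b·c: 29/14·11/4 + 2/3·(-18/7) = 223/56 ≠ 1/2 ⇒ order 1.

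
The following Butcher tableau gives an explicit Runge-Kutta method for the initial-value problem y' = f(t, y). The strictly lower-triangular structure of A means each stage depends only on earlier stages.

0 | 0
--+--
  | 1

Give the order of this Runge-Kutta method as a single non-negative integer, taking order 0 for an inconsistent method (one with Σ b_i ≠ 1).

b = (1)
c = (0)
Σ b_i: 1·1 = 1 ✓; 1 stage ⇒ order 1.

1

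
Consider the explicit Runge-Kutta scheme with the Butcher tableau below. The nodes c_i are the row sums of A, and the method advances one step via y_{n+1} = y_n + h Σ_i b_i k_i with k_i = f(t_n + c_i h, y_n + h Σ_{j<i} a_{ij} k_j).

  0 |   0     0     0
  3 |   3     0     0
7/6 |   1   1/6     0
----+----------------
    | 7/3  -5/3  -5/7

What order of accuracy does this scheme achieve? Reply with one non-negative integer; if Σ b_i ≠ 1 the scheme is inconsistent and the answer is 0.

0

b = (7/3, -5/3, -5/7)
c = (0, 3, 7/6)
Ac = (0, 0, 1/2)
Σ b_i: 7/3·1 + (-5/3)·1 + (-5/7)·1 = -1/21 ≠ 1 ⇒ order 0.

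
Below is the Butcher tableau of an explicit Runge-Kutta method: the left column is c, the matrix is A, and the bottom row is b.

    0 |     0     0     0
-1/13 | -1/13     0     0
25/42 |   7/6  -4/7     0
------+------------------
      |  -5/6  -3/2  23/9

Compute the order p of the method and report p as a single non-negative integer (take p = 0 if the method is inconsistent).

0

b = (-5/6, -3/2, 23/9)
c = (0, -1/13, 25/42)
Ac = (0, 0, 4/91)
Σ b_i: (-5/6)·1 + (-3/2)·1 + 23/9·1 = 2/9 ≠ 1 ⇒ order 0.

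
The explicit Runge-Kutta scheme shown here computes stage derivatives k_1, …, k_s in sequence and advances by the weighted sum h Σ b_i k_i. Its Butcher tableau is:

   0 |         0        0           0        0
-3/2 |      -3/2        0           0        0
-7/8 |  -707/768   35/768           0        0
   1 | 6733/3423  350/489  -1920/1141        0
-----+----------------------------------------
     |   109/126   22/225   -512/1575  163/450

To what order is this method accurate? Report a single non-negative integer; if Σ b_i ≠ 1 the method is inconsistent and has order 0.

4

b = (109/126, 22/225, -512/1575, 163/450)
c = (0, -3/2, -7/8, 1)
Ac = (0, 0, -35/512, 65/163)
Σ b_i: 109/126·1 + 22/225·1 + (-512/1575)·1 + 163/450·1 = 1 ✓
b·c: 22/225·(-3/2) + (-512/1575)·(-7/8) + 163/450·1 = 1/2 ✓
b·c²: 22/225·9/4 + (-512/1575)·49/64 + 163/450·1 = 1/3 ✓
b·Ac: (-512/1575)·(-35/512) + 163/450·65/163 = 1/6 ✓
b·c³: 22/225·(-27/8) + (-512/1575)·(-343/512) + 163/450·1 = 1/4 ✓
b·(c∘Ac): (-512/1575)·245/4096 + 163/450·65/163 = 1/8 ✓
b·Ac²: (-512/1575)·105/1024 + 163/450·105/326 = 1/12 ✓
b·A²c: 163/450·75/652 = 1/24 ✓; 4 stages ⇒ order 4.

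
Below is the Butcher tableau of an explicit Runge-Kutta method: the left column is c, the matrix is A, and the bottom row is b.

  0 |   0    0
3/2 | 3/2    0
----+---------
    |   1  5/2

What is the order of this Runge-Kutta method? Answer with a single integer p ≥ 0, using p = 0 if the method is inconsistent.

b = (1, 5/2)
c = (0, 3/2)
Σ b_i: 1·1 + 5/2·1 = 7/2 ≠ 1 ⇒ order 0.

0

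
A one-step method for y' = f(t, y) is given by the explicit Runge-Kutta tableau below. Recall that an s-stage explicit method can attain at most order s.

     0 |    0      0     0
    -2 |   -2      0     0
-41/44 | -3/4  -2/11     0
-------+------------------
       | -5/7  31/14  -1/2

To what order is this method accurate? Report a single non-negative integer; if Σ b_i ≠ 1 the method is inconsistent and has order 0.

1

b = (-5/7, 31/14, -1/2)
c = (0, -2, -41/44)
Ac = (0, 0, 4/11)
Σ b_i: (-5/7)·1 + 31/14·1 + (-1/2)·1 = 1 ✓
b·c: 31/14·(-2) + (-1/2)·(-41/44) = -2441/616 ≠ 1/2 ⇒ order 1.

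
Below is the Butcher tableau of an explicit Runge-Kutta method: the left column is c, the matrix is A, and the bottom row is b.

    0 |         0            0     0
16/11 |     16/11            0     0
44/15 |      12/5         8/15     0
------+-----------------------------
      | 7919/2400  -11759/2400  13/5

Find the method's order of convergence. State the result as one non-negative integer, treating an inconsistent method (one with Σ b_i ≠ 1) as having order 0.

2

b = (7919/2400, -11759/2400, 13/5)
c = (0, 16/11, 44/15)
Ac = (0, 0, 128/165)
Σ b_i: 7919/2400·1 + (-11759/2400)·1 + 13/5·1 = 1 ✓
b·c: (-11759/2400)·16/11 + 13/5·44/15 = 1/2 ✓
b·c²: (-11759/2400)·256/121 + 13/5·1936/225 = 148568/12375 ≠ 1/3 ⇒ order 2.
b·Ac: 13/5·128/165 = 1664/825 ≠ 1/6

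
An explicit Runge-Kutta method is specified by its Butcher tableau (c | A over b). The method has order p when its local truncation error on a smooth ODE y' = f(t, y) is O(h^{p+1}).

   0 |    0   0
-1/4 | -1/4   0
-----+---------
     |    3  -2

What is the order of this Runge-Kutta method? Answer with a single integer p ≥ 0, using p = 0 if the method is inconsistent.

2

b = (3, -2)
c = (0, -1/4)
Σ b_i: 3·1 + (-2)·1 = 1 ✓
b·c: (-2)·(-1/4) = 1/2 ✓; 2 stages ⇒ order 2.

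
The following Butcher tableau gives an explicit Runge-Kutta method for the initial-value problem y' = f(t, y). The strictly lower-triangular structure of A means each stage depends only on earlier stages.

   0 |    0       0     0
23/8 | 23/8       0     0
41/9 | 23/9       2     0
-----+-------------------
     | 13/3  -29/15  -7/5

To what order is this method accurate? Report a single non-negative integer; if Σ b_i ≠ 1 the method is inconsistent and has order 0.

b = (13/3, -29/15, -7/5)
c = (0, 23/8, 41/9)
Ac = (0, 0, 23/4)
Σ b_i: 13/3·1 + (-29/15)·1 + (-7/5)·1 = 1 ✓
b·c: (-29/15)·23/8 + (-7/5)·41/9 = -4297/360 ≠ 1/2 ⇒ order 1.

1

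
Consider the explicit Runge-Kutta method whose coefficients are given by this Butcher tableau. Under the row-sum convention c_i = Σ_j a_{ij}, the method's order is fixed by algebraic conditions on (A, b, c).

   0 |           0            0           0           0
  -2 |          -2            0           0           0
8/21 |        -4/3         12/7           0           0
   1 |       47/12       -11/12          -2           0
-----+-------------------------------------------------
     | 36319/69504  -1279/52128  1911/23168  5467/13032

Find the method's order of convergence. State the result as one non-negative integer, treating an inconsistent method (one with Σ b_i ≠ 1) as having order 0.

3

b = (36319/69504, -1279/52128, 1911/23168, 5467/13032)
c = (0, -2, 8/21, 1)
Ac = (0, 0, -24/7, 15/14)
Σ b_i: 36319/69504·1 + (-1279/52128)·1 + 1911/23168·1 + 5467/13032·1 = 1 ✓
b·c: (-1279/52128)·(-2) + 1911/23168·8/21 + 5467/13032·1 = 1/2 ✓
b·c²: (-1279/52128)·4 + 1911/23168·64/441 + 5467/13032·1 = 1/3 ✓
b·Ac: 1911/23168·(-24/7) + 5467/13032·15/14 = 1/6 ✓
b·c³: (-1279/52128)·(-8) + 1911/23168·512/9261 + 5467/13032·1 = 56591/91224 ≠ 1/4 ⇒ order 3.
b·(c∘Ac): 1911/23168·(-64/49) + 5467/13032·15/14 = 2969/8688 ≠ 1/8
b·Ac²: 1911/23168·48/7 + 5467/13032·(-1745/441) = -112309/102627 ≠ 1/12
b·A²c: 5467/13032·48/7 = 1562/543 ≠ 1/24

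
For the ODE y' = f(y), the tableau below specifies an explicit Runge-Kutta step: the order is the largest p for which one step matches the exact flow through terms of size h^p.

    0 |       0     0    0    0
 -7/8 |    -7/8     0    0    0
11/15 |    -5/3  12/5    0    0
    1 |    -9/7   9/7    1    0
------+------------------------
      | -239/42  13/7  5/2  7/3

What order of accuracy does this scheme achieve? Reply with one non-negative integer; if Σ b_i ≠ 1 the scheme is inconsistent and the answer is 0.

1

b = (-239/42, 13/7, 5/2, 7/3)
c = (0, -7/8, 11/15, 1)
Ac = (0, 0, -21/10, -47/120)
Σ b_i: (-239/42)·1 + 13/7·1 + 5/2·1 + 7/3·1 = 1 ✓
b·c: 13/7·(-7/8) + 5/2·11/15 + 7/3·1 = 61/24 ≠ 1/2 ⇒ order 1.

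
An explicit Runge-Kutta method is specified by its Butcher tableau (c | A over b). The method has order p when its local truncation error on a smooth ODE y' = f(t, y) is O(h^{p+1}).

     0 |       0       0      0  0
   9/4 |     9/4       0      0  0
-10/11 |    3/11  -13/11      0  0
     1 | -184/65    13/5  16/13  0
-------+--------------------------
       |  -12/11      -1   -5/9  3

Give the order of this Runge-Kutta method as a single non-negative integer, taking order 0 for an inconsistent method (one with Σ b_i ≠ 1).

0

b = (-12/11, -1, -5/9, 3)
c = (0, 9/4, -10/11, 1)
Ac = (0, 0, -117/44, 13531/2860)
Σ b_i: (-12/11)·1 + (-1)·1 + (-5/9)·1 + 3·1 = 35/99 ≠ 1 ⇒ order 0.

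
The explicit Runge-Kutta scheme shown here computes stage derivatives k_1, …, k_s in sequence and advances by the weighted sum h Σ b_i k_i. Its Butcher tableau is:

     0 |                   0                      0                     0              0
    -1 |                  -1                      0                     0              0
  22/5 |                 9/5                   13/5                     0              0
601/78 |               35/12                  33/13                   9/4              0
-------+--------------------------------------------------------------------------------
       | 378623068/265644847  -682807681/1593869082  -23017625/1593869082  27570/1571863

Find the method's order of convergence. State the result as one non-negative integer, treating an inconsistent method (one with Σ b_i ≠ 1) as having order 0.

3

b = (378623068/265644847, -682807681/1593869082, -23017625/1593869082, 27570/1571863)
c = (0, -1, 22/5, 601/78)
Ac = (0, 0, -13/5, 957/130)
Σ b_i: 378623068/265644847·1 + (-682807681/1593869082)·1 + (-23017625/1593869082)·1 + 27570/1571863·1 = 1 ✓
b·c: (-682807681/1593869082)·(-1) + (-23017625/1593869082)·22/5 + 27570/1571863·601/78 = 1/2 ✓
b·c²: (-682807681/1593869082)·1 + (-23017625/1593869082)·484/25 + 27570/1571863·361201/6084 = 1/3 ✓
b·Ac: (-23017625/1593869082)·(-13/5) + 27570/1571863·957/130 = 1/6 ✓
b·c³: (-682807681/1593869082)·(-1) + (-23017625/1593869082)·10648/125 + 27570/1571863·217081801/474552 = 897812672009/124321788396 ≠ 1/4 ⇒ order 3.
b·(c∘Ac): (-23017625/1593869082)·(-286/25) + 27570/1571863·191719/3380 = 1849029479/1593869082 ≠ 1/8
b·Ac²: (-23017625/1593869082)·13/5 + 27570/1571863·14982/325 = 36357451/47155890 ≠ 1/12
b·A²c: 27570/1571863·(-117/20) = -322569/3143726 ≠ 1/24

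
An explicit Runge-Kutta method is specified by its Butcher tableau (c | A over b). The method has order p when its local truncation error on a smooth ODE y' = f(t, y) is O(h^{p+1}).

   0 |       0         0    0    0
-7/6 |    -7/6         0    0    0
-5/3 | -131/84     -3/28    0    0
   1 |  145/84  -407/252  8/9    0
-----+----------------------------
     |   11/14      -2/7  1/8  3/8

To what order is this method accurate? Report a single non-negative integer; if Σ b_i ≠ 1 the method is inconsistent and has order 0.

b = (11/14, -2/7, 1/8, 3/8)
c = (0, -7/6, -5/3, 1)
Ac = (0, 0, 1/8, 29/72)
Σ b_i: 11/14·1 + (-2/7)·1 + 1/8·1 + 3/8·1 = 1 ✓
b·c: (-2/7)·(-7/6) + 1/8·(-5/3) + 3/8·1 = 1/2 ✓
b·c²: (-2/7)·49/36 + 1/8·25/9 + 3/8·1 = 1/3 ✓
b·Ac: 1/8·1/8 + 3/8·29/72 = 1/6 ✓
b·c³: (-2/7)·(-343/216) + 1/8·(-125/27) + 3/8·1 = 1/4 ✓
b·(c∘Ac): 1/8·(-5/24) + 3/8·29/72 = 1/8 ✓
b·Ac²: 1/8·(-7/48) + 3/8·13/48 = 1/12 ✓
b·A²c: 3/8·1/9 = 1/24 ✓; 4 stages ⇒ order 4.

4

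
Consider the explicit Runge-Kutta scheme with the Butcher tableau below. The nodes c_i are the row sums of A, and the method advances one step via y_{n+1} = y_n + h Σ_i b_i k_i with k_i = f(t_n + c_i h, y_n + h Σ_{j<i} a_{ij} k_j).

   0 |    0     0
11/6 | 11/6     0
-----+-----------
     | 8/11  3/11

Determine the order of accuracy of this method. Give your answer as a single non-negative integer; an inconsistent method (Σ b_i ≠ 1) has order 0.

2

b = (8/11, 3/11)
c = (0, 11/6)
Σ b_i: 8/11·1 + 3/11·1 = 1 ✓
b·c: 3/11·11/6 = 1/2 ✓; 2 stages ⇒ order 2.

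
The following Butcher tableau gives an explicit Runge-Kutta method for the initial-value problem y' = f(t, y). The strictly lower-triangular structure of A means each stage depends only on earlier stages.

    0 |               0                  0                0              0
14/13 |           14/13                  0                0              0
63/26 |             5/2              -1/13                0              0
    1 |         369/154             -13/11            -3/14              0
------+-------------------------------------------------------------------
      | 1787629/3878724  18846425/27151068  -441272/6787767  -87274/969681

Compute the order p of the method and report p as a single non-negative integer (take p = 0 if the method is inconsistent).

3

b = (1787629/3878724, 18846425/27151068, -441272/6787767, -87274/969681)
c = (0, 14/13, 63/26, 1)
Ac = (0, 0, -14/169, -1025/572)
Σ b_i: 1787629/3878724·1 + 18846425/27151068·1 + (-441272/6787767)·1 + (-87274/969681)·1 = 1 ✓
b·c: 18846425/27151068·14/13 + (-441272/6787767)·63/26 + (-87274/969681)·1 = 1/2 ✓
b·c²: 18846425/27151068·196/169 + (-441272/6787767)·3969/676 + (-87274/969681)·1 = 1/3 ✓
b·Ac: (-441272/6787767)·(-14/169) + (-87274/969681)·(-1025/572) = 1/6 ✓
b·c³: 18846425/27151068·2744/2197 + (-441272/6787767)·250047/17576 + (-87274/969681)·1 = -8080153/54625363 ≠ 1/4 ⇒ order 3.
b·(c∘Ac): (-441272/6787767)·(-441/2197) + (-87274/969681)·(-1025/572) = 57137219/327752178 ≠ 1/8
b·Ac²: (-441272/6787767)·(-196/2197) + (-87274/969681)·(-39095/14872) = 158891593/655504356 ≠ 1/12
b·A²c: (-87274/969681)·3/169 = -87274/54625363 ≠ 1/24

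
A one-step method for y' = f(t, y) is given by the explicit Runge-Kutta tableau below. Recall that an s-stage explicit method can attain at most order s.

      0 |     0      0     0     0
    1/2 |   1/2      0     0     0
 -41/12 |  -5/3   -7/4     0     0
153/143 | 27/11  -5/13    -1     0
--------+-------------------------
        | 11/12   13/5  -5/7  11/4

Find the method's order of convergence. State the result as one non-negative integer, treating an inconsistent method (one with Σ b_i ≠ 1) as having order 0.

0

b = (11/12, 13/5, -5/7, 11/4)
c = (0, 1/2, -41/12, 153/143)
Ac = (0, 0, -7/8, 503/156)
Σ b_i: 11/12·1 + 13/5·1 + (-5/7)·1 + 11/4·1 = 583/105 ≠ 1 ⇒ order 0.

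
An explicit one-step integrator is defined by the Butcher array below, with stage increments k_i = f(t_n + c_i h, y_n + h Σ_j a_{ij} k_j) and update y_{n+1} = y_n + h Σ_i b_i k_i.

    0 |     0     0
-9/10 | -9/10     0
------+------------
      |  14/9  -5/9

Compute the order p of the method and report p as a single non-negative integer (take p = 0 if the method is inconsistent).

b = (14/9, -5/9)
c = (0, -9/10)
Σ b_i: 14/9·1 + (-5/9)·1 = 1 ✓
b·c: (-5/9)·(-9/10) = 1/2 ✓; 2 stages ⇒ order 2.

2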